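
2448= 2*1224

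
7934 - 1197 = 6737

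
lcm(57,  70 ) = 3990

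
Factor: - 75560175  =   - 3^3*5^2*23^1*31^1*157^1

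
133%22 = 1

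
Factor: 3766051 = 643^1*5857^1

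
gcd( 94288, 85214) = 2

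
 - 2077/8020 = -2077/8020 = -0.26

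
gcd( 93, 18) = 3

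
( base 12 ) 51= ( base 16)3d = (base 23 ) 2f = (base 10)61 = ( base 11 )56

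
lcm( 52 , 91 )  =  364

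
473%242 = 231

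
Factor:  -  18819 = - 3^3*17^1* 41^1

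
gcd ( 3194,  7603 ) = 1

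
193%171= 22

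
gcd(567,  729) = 81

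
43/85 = 43/85  =  0.51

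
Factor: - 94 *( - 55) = 5170 = 2^1*5^1* 11^1*47^1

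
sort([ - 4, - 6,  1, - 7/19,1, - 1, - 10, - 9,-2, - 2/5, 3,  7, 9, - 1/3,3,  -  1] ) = [ - 10, - 9 ,-6 , - 4 , - 2,-1, - 1, - 2/5, - 7/19, - 1/3, 1, 1, 3 , 3, 7, 9] 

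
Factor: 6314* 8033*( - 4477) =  - 227075060674 = -2^1*7^1*11^3 *29^1*37^1  *  41^1*277^1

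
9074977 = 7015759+2059218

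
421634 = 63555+358079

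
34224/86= 17112/43=397.95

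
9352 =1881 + 7471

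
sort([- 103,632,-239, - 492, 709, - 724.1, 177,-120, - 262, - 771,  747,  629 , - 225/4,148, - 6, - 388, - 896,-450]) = [  -  896,-771,-724.1, - 492, - 450, - 388 ,  -  262, - 239, - 120,  -  103, - 225/4,-6,148,177 , 629,632,709,747]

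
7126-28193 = -21067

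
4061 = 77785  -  73724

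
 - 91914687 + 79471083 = -12443604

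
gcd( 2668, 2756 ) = 4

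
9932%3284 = 80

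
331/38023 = 331/38023 = 0.01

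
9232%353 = 54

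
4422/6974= 201/317= 0.63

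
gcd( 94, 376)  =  94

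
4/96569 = 4/96569  =  0.00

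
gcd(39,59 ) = 1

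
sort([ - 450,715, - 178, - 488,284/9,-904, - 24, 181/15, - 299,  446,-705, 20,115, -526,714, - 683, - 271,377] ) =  [-904 , - 705, - 683, - 526, - 488, - 450 , - 299, - 271, - 178,-24,181/15,20,284/9,115, 377 , 446, 714,715] 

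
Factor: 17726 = 2^1*8863^1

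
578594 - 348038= 230556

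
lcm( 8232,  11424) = 559776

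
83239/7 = 11891 + 2/7 = 11891.29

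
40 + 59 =99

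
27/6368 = 27/6368 = 0.00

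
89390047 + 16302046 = 105692093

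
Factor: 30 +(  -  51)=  - 3^1*7^1 = -21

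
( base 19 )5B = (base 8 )152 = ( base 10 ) 106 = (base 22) 4i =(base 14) 78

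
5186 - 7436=- 2250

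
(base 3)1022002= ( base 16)3B3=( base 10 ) 947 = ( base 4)32303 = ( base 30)11H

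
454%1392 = 454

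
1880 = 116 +1764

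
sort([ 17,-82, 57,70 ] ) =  [- 82, 17, 57, 70]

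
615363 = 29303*21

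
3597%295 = 57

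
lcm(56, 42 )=168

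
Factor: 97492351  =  11^1 * 137^1*64693^1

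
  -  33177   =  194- 33371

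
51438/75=685 + 21/25=685.84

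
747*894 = 667818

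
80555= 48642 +31913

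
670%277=116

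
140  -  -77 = 217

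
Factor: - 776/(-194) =2^2 = 4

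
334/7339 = 334/7339 =0.05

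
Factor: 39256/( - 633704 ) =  - 7^1*113^( - 1 ) =- 7/113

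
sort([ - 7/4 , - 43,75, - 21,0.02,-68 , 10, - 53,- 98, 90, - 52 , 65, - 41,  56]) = [  -  98, - 68  ,-53, -52, - 43,-41, - 21, - 7/4, 0.02, 10,56,65, 75, 90]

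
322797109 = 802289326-479492217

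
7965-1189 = 6776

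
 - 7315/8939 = -1+232/1277 = - 0.82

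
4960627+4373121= 9333748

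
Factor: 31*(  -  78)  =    -  2418  =  -  2^1*3^1  *  13^1*31^1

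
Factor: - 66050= - 2^1*5^2*1321^1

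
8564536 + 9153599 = 17718135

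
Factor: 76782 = 2^1*3^1*67^1 * 191^1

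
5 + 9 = 14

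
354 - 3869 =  - 3515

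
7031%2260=251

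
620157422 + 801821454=1421978876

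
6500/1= 6500  =  6500.00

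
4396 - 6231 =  - 1835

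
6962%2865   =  1232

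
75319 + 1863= 77182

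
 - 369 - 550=  -  919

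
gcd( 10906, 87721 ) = 1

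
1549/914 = 1549/914 = 1.69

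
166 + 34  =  200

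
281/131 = 281/131=   2.15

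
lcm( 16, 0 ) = 0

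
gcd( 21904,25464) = 8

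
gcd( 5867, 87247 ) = 1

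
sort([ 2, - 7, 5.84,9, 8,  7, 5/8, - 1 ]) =[ - 7, - 1, 5/8, 2, 5.84,7, 8, 9] 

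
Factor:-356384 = -2^5*7^1*37^1*43^1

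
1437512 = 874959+562553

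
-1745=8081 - 9826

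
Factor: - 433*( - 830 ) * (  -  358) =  -2^2*5^1* 83^1 * 179^1 * 433^1 = -128661620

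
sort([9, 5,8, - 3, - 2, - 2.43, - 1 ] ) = [-3,  -  2.43,-2, - 1, 5,  8, 9 ] 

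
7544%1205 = 314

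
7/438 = 7/438 = 0.02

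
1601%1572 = 29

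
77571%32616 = 12339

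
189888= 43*4416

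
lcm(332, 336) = 27888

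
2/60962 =1/30481  =  0.00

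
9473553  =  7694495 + 1779058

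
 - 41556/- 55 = 41556/55 = 755.56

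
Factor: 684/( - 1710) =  - 2^1 * 5^( - 1 ) =- 2/5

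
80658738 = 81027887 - 369149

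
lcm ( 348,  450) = 26100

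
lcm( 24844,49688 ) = 49688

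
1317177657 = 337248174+979929483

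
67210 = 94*715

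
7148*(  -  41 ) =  - 293068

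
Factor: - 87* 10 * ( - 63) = 2^1* 3^3*5^1 * 7^1*29^1 = 54810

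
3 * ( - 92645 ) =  - 277935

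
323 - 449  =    -  126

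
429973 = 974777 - 544804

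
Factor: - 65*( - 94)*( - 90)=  - 2^2 * 3^2*5^2*13^1*47^1 = - 549900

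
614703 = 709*867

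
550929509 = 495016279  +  55913230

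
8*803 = 6424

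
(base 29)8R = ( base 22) BH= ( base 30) 8J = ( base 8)403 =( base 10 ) 259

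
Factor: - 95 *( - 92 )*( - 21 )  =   - 183540 = - 2^2*3^1 * 5^1*7^1*19^1*23^1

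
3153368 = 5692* 554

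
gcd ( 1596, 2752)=4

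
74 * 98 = 7252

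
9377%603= 332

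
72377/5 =14475 + 2/5 = 14475.40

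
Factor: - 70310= - 2^1*5^1*79^1* 89^1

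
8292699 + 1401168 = 9693867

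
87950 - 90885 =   -  2935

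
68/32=2+1/8= 2.12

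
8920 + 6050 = 14970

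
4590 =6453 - 1863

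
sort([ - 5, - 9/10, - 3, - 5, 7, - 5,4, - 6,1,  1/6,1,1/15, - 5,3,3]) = [ - 6,-5, - 5, - 5, - 5, - 3, - 9/10,1/15,1/6,1,1,3,3,4, 7]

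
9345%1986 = 1401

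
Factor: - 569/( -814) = 2^( -1)*  11^( -1)*37^( - 1) * 569^1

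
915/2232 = 305/744 = 0.41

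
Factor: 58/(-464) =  - 2^( - 3) = -1/8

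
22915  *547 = 12534505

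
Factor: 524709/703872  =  58301/78208 = 2^( - 7)*13^( - 1)*47^(-1)*173^1*337^1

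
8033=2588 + 5445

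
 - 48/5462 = - 1 + 2707/2731= - 0.01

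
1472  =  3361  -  1889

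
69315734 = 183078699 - 113762965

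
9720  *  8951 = 87003720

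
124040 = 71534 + 52506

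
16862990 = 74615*226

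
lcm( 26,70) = 910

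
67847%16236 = 2903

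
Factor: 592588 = 2^2*148147^1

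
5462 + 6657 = 12119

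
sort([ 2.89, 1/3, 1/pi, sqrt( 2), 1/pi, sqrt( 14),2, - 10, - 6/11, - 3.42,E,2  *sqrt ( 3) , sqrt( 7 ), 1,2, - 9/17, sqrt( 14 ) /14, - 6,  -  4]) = [ - 10, - 6, - 4, - 3.42, - 6/11, - 9/17,sqrt( 14 ) /14,  1/pi , 1/pi,1/3, 1, sqrt(2 ), 2, 2, sqrt(7 ), E, 2.89, 2*sqrt(3),sqrt( 14)] 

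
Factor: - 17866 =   -  2^1*8933^1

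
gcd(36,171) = 9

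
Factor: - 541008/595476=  - 884/973 = - 2^2 * 7^( - 1) *13^1*17^1*139^( - 1) 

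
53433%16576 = 3705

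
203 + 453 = 656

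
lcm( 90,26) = 1170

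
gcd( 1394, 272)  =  34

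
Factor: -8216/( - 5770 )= 4108/2885 = 2^2 *5^( - 1 )*13^1*79^1*577^( - 1) 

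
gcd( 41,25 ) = 1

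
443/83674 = 443/83674 = 0.01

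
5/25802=5/25802= 0.00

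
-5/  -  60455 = 1/12091 =0.00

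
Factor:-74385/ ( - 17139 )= 3^2*5^1*19^1*197^( - 1)= 855/197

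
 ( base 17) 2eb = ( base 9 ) 1118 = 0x33b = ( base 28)11f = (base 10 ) 827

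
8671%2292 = 1795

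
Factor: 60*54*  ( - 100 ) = - 2^5*3^4*5^3  =  - 324000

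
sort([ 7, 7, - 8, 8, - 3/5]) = [- 8, - 3/5, 7, 7, 8]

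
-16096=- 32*503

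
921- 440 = 481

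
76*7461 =567036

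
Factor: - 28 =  - 2^2*7^1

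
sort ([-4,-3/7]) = [ - 4, - 3/7]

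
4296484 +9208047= 13504531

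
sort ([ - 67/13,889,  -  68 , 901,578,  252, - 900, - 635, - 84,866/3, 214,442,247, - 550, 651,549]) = [-900, - 635, - 550, - 84, - 68, - 67/13,214,247, 252 , 866/3,442,549, 578, 651, 889,901 ]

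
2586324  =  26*99474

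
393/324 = 131/108 = 1.21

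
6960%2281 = 117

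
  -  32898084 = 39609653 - 72507737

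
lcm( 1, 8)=8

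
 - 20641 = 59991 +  - 80632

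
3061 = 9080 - 6019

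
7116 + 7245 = 14361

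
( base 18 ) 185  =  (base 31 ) f8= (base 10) 473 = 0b111011001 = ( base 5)3343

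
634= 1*634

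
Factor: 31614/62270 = 3^1*5^( - 1)*11^1*13^( - 1 ) = 33/65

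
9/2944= 9/2944 = 0.00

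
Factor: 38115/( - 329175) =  - 5^( - 1 )*11^1*19^(  -  1 ) = - 11/95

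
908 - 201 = 707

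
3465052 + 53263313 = 56728365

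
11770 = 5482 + 6288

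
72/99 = 8/11 = 0.73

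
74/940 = 37/470 = 0.08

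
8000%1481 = 595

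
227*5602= 1271654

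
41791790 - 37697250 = 4094540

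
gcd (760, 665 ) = 95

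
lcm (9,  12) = 36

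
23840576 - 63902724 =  - 40062148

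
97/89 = 97/89 =1.09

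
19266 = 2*9633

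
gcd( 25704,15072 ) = 24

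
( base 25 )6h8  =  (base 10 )4183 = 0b1000001010111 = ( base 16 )1057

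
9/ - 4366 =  - 1 + 4357/4366 = - 0.00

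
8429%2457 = 1058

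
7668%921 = 300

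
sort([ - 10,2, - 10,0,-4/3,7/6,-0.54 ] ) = [  -  10,-10,- 4/3,-0.54,0,7/6, 2]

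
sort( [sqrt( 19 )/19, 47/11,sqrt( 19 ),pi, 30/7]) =[ sqrt(19 )/19,pi,47/11, 30/7,  sqrt (19)]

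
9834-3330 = 6504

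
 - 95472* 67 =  - 6396624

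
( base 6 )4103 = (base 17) 322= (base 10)903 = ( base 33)RC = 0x387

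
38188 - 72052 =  - 33864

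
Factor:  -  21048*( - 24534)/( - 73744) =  - 3^3*11^ ( - 1)*29^1*47^1 * 419^(- 1)*877^1 =- 32274477/4609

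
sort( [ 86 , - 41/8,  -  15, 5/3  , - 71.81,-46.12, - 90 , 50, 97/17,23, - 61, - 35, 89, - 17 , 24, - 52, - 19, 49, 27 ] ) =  [ - 90, -71.81, - 61, - 52, - 46.12, - 35, - 19,- 17 , -15, - 41/8, 5/3,97/17, 23,24, 27, 49, 50, 86, 89] 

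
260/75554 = 130/37777 =0.00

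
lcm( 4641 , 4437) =403767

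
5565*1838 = 10228470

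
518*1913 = 990934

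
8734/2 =4367 = 4367.00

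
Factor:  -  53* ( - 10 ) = 2^1*5^1* 53^1 = 530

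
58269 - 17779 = 40490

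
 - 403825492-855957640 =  - 1259783132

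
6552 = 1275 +5277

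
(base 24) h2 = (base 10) 410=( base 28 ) EI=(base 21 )jb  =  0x19A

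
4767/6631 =4767/6631 = 0.72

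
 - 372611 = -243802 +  - 128809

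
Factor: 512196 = 2^2*3^1*42683^1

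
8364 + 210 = 8574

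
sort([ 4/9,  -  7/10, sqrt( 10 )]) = [ - 7/10, 4/9,sqrt( 10 ) ] 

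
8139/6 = 1356 + 1/2 = 1356.50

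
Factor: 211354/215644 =739/754 = 2^ ( -1)*13^ ( - 1)*29^ ( - 1) *739^1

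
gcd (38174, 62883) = 1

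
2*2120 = 4240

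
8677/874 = 9+ 811/874 = 9.93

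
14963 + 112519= 127482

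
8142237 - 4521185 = 3621052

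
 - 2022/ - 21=674/7 = 96.29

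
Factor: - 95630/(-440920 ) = 131/604 = 2^(-2 ) * 131^1*151^( - 1)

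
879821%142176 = 26765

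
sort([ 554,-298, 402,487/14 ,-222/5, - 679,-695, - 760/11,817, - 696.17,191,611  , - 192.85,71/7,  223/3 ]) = [  -  696.17, - 695,-679, - 298,  -  192.85, - 760/11,  -  222/5,71/7,  487/14,  223/3, 191,402 , 554,611, 817]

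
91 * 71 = 6461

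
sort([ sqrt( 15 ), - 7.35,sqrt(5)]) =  [ - 7.35, sqrt(5), sqrt(15) ] 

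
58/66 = 29/33 = 0.88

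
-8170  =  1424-9594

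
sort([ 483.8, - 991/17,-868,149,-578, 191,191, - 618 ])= [-868, - 618,  -  578, - 991/17, 149,191,191,483.8 ] 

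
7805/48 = 162 + 29/48 = 162.60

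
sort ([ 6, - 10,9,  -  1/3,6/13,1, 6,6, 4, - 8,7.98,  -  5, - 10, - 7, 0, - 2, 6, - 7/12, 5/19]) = [  -  10 ,-10,-8, - 7, - 5, - 2,-7/12, - 1/3 , 0, 5/19, 6/13, 1,4,6,6,6,6, 7.98,9]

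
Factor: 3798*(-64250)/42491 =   -  244021500/42491= - 2^2*3^2 * 5^3*211^1*257^1 *42491^( - 1 ) 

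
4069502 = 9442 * 431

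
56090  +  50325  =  106415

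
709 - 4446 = - 3737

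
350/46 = 175/23 = 7.61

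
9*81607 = 734463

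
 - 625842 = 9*( - 69538 ) 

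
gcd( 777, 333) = 111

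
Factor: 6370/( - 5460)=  - 7/6 = -2^( - 1 )*3^ (-1 )*7^1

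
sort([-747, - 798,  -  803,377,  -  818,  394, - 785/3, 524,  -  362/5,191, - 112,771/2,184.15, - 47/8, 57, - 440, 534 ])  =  [-818,-803, - 798,-747, - 440,-785/3 , - 112, - 362/5, - 47/8, 57, 184.15,  191, 377, 771/2,394, 524, 534]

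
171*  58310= 9971010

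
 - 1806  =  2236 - 4042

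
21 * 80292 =1686132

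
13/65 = 1/5 =0.20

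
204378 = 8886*23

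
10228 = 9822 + 406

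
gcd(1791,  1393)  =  199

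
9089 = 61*149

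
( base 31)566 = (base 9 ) 6762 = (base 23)9a6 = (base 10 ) 4997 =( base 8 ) 11605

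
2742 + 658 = 3400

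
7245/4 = 7245/4=1811.25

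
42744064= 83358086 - 40614022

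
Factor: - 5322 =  - 2^1*3^1 * 887^1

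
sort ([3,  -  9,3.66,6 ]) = [ -9,  3,  3.66, 6] 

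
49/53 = 49/53 = 0.92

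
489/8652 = 163/2884 = 0.06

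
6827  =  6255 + 572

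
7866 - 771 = 7095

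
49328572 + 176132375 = 225460947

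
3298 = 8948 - 5650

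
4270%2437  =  1833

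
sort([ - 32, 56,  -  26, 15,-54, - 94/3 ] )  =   [ - 54, - 32,-94/3,  -  26, 15,56]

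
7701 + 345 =8046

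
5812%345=292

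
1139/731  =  1 + 24/43 = 1.56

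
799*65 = 51935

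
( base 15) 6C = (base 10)102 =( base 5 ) 402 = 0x66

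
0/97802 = 0  =  0.00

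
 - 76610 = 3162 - 79772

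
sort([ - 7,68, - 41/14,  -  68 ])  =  [  -  68, -7,  -  41/14, 68 ] 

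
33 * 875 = 28875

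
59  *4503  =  265677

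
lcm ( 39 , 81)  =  1053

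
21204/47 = 21204/47=   451.15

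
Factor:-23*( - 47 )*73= 23^1*47^1*73^1 = 78913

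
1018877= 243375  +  775502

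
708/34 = 354/17= 20.82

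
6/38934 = 1/6489 = 0.00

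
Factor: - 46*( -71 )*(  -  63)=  -205758 = -2^1*3^2*7^1 * 23^1 * 71^1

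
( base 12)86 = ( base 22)4e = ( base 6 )250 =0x66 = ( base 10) 102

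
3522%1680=162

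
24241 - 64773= -40532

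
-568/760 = -71/95= - 0.75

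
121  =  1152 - 1031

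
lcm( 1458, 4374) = 4374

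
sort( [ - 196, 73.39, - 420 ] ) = [-420, - 196, 73.39] 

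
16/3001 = 16/3001  =  0.01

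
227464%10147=4230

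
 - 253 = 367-620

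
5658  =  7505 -1847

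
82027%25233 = 6328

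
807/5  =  807/5 = 161.40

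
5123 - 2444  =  2679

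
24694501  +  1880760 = 26575261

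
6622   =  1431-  - 5191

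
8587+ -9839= - 1252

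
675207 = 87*7761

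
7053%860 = 173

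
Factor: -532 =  - 2^2 * 7^1*19^1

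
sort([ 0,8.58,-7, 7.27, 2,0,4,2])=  [ - 7, 0,0 , 2,2,4,7.27,8.58 ]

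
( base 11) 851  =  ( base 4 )100000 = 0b10000000000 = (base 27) 1ap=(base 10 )1024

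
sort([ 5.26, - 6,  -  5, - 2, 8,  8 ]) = [  -  6,  -  5,  -  2,  5.26, 8, 8]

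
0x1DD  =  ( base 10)477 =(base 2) 111011101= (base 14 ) 261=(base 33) EF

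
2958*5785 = 17112030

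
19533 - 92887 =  - 73354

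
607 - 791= - 184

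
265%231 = 34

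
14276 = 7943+6333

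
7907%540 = 347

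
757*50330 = 38099810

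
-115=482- 597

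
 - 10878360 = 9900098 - 20778458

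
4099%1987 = 125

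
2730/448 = 6 + 3/32 = 6.09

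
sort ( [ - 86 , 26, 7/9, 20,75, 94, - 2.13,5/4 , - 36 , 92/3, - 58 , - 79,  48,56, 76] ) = [-86,-79 , - 58 , - 36,  -  2.13 , 7/9, 5/4,20, 26, 92/3,48, 56 , 75,76,  94 ]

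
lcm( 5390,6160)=43120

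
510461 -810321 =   -  299860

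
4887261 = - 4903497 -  - 9790758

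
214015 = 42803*5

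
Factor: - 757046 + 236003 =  - 521043= - 3^1 * 29^1*53^1*113^1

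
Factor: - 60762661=  -  60762661^1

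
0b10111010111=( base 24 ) 2E7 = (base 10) 1495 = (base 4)113113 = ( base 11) 113a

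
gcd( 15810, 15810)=15810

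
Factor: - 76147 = - 76147^1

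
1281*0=0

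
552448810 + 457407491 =1009856301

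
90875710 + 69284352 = 160160062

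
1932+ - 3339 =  - 1407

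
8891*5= 44455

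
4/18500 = 1/4625 = 0.00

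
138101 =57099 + 81002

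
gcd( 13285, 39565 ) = 5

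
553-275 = 278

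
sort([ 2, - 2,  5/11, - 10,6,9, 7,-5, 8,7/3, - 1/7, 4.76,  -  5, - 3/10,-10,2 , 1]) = [  -  10,- 10, - 5, - 5, - 2 ,-3/10, - 1/7,5/11, 1,2 , 2,  7/3, 4.76, 6, 7, 8 , 9] 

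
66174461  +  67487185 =133661646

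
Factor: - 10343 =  - 10343^1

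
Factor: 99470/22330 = 7^2*11^(  -  1 ) = 49/11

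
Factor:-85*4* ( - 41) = 2^2*5^1*17^1*41^1 = 13940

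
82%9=1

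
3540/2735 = 708/547  =  1.29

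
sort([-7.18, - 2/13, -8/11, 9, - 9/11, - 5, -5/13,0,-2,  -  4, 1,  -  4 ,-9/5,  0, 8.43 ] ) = [- 7.18, - 5,-4,  -  4,- 2, - 9/5, - 9/11, - 8/11,-5/13, - 2/13, 0,  0,  1,8.43,9] 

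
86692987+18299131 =104992118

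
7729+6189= 13918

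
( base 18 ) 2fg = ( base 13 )56B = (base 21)22a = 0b1110100110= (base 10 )934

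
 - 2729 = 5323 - 8052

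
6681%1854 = 1119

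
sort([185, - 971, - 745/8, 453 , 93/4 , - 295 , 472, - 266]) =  [ - 971, - 295, -266, - 745/8,93/4,  185 , 453 , 472 ]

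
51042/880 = 25521/440 = 58.00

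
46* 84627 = 3892842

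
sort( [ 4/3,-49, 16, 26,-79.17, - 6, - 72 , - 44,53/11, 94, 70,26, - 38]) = [ - 79.17, - 72, - 49 , - 44, - 38, - 6, 4/3, 53/11,16, 26,26,70 , 94]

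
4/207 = 4/207 = 0.02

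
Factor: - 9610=-2^1 * 5^1*31^2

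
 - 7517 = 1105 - 8622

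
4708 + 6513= 11221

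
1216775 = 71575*17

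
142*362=51404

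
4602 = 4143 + 459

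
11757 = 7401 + 4356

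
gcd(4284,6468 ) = 84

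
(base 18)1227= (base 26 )9GN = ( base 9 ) 8847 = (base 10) 6523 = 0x197B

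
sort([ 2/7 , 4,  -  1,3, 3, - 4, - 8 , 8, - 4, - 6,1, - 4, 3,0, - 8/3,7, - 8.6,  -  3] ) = [ - 8.6, - 8, - 6, - 4, - 4, - 4, - 3, - 8/3, - 1, 0, 2/7,1,3,3,3,4,7, 8 ] 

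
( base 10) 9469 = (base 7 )36415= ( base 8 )22375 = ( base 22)jc9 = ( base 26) e05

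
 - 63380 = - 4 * 15845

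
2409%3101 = 2409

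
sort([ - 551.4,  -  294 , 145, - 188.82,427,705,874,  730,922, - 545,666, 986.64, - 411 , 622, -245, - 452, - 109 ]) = [ - 551.4 , - 545, - 452, - 411, - 294, - 245 ,- 188.82 , - 109 , 145,427,622 , 666, 705, 730 , 874, 922, 986.64 ]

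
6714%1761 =1431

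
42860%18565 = 5730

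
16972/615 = 27 + 367/615=27.60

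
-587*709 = - 416183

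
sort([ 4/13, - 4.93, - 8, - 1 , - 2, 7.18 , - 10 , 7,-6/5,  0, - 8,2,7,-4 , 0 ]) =[ - 10, - 8, - 8, - 4.93, - 4 , - 2, - 6/5, - 1, 0, 0 , 4/13, 2, 7, 7,7.18]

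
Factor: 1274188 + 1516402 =2790590 = 2^1*5^1 *11^1*23^1*1103^1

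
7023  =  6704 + 319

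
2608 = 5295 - 2687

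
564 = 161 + 403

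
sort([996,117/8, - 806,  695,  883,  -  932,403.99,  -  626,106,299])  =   [ - 932,-806, - 626,117/8,  106, 299,403.99, 695, 883,996]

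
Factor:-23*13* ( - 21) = 6279=3^1*7^1*13^1*23^1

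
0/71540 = 0 = 0.00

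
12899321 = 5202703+7696618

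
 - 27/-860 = 27/860 = 0.03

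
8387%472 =363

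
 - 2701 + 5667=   2966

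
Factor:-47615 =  - 5^1*89^1*107^1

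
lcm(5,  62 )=310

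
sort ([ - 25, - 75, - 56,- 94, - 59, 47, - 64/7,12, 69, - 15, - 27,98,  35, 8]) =[ -94  , - 75 ,-59, - 56,- 27, - 25, - 15, - 64/7,8,12,  35, 47, 69 , 98] 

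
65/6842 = 65/6842 = 0.01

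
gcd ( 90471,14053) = 1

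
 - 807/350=- 3 + 243/350 = -  2.31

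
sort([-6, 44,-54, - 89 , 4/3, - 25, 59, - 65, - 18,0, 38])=[ - 89, - 65, - 54, - 25,-18,-6, 0,  4/3 , 38,  44,59] 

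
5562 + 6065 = 11627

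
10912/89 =10912/89 =122.61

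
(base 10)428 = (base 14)228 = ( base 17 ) 183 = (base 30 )E8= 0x1AC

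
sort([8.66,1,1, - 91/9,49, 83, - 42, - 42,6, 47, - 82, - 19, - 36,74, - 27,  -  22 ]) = [- 82, - 42, - 42, - 36, - 27  , - 22, - 19, - 91/9,1, 1, 6, 8.66, 47, 49, 74, 83] 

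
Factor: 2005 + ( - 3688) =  - 3^2*11^1*17^1 = - 1683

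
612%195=27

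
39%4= 3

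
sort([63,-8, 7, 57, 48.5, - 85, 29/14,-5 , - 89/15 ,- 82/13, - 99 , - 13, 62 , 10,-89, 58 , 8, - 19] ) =[ - 99,-89, - 85,- 19, - 13, - 8, - 82/13 ,-89/15, - 5, 29/14,7,8,10,48.5, 57, 58,62, 63] 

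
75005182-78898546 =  - 3893364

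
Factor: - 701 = -701^1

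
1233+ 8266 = 9499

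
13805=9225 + 4580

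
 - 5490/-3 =1830/1 = 1830.00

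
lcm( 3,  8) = 24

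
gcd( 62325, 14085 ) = 45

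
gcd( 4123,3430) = 7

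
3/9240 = 1/3080 = 0.00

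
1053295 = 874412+178883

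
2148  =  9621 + -7473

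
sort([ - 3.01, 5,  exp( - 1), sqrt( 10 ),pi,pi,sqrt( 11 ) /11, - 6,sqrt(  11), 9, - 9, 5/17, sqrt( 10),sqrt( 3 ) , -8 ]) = [ - 9, - 8,-6 , - 3.01,5/17,  sqrt( 11) /11,exp( - 1),sqrt( 3 ),pi,pi,sqrt(10 ) , sqrt( 10),sqrt(11), 5, 9]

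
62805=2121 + 60684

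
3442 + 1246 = 4688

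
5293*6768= 35823024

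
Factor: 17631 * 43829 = 3^3*41^1*653^1 * 1069^1 = 772749099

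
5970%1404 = 354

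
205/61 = 3 + 22/61=3.36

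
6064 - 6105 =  - 41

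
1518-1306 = 212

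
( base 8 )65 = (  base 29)1o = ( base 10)53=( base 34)1j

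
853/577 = 853/577 = 1.48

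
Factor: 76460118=2^1*3^1*7^1*17^1*173^1*619^1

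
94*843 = 79242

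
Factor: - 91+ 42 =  - 7^2 = - 49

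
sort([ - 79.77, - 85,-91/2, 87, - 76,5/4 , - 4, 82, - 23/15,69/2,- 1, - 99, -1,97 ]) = [ - 99 , - 85, - 79.77 ,- 76,-91/2 ,- 4, - 23/15, -1, - 1,5/4,69/2,82,87,97] 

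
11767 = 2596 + 9171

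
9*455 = 4095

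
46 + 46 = 92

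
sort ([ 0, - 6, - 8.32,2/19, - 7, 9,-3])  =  [  -  8.32, - 7, - 6,- 3,0,2/19,9] 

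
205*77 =15785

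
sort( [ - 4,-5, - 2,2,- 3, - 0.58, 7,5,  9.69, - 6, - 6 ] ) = [ - 6,- 6, - 5, - 4, - 3, - 2, - 0.58,2, 5 , 7, 9.69] 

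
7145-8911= -1766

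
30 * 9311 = 279330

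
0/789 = 0= 0.00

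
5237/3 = 1745 +2/3=1745.67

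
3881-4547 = - 666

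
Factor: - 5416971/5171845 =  - 3^1* 5^( - 1 )*31^1 * 53^1*107^( - 1)*157^1 * 1381^( - 1) =- 773853/738835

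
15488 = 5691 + 9797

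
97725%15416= 5229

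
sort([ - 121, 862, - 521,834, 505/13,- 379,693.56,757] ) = [ - 521, - 379,-121,505/13, 693.56,757,834 , 862]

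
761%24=17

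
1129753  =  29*38957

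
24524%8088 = 260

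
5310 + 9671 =14981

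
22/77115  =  22/77115 = 0.00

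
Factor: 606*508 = 2^3*3^1 * 101^1*127^1= 307848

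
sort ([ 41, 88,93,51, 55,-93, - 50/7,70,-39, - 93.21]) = [ - 93.21 , - 93, - 39, - 50/7,41, 51, 55, 70 , 88, 93]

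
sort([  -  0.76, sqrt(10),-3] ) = [ - 3,-0.76,sqrt( 10)]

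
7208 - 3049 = 4159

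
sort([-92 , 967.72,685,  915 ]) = [  -  92 , 685,  915, 967.72]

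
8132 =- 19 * (  -  428 ) 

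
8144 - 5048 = 3096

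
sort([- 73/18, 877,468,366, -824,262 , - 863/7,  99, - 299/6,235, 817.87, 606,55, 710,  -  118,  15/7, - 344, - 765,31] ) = [ - 824, - 765, - 344, - 863/7, - 118 , - 299/6,-73/18,15/7,31,55, 99,235 , 262 , 366, 468,606, 710,817.87,877]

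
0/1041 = 0  =  0.00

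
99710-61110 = 38600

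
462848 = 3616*128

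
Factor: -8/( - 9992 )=1/1249 = 1249^( - 1) 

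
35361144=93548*378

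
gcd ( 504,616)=56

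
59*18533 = 1093447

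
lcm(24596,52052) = 2238236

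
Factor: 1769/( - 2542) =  - 2^ ( - 1)*29^1*31^( - 1 ) * 41^( - 1 )*61^1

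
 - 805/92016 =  - 1 + 91211/92016=-0.01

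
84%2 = 0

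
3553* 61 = 216733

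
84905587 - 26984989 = 57920598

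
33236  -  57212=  - 23976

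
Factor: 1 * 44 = 2^2*11^1 = 44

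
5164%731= 47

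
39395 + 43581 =82976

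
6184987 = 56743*109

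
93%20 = 13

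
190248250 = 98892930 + 91355320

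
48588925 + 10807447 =59396372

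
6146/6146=1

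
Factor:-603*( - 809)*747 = 3^4*67^1 * 83^1*809^1 = 364406769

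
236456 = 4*59114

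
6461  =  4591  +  1870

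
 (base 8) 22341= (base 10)9441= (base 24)G99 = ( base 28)c15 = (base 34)85N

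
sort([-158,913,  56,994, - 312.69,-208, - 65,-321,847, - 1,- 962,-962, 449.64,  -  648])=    [-962,-962,-648, - 321, - 312.69,-208, - 158,-65,-1,56,449.64,847,  913,994] 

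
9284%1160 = 4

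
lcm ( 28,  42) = 84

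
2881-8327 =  - 5446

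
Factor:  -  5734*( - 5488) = 2^5*7^3*47^1*61^1 = 31468192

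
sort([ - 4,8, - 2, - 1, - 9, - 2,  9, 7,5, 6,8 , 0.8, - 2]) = [ - 9, - 4 , - 2, - 2 ,-2, - 1, 0.8 , 5,6,  7, 8,  8,  9 ] 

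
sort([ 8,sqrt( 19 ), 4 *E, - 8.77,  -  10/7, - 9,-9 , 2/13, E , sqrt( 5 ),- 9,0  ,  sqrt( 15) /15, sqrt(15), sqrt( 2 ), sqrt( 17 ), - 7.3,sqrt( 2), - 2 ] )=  [ - 9  ,-9, - 9, - 8.77, - 7.3, - 2, - 10/7 , 0,2/13,  sqrt(15 )/15, sqrt(2),sqrt( 2 ), sqrt( 5),E,sqrt( 15 ), sqrt( 17 ) , sqrt( 19 ), 8, 4*E] 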